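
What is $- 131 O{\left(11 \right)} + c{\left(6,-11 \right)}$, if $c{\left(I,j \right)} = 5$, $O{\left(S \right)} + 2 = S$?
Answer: $-1174$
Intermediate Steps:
$O{\left(S \right)} = -2 + S$
$- 131 O{\left(11 \right)} + c{\left(6,-11 \right)} = - 131 \left(-2 + 11\right) + 5 = \left(-131\right) 9 + 5 = -1179 + 5 = -1174$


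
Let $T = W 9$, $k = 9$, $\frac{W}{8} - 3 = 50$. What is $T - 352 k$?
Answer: $648$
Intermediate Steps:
$W = 424$ ($W = 24 + 8 \cdot 50 = 24 + 400 = 424$)
$T = 3816$ ($T = 424 \cdot 9 = 3816$)
$T - 352 k = 3816 - 3168 = 648$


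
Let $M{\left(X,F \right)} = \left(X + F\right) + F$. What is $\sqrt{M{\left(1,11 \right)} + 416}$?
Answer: $\sqrt{439} \approx 20.952$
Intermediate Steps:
$M{\left(X,F \right)} = X + 2 F$ ($M{\left(X,F \right)} = \left(F + X\right) + F = X + 2 F$)
$\sqrt{M{\left(1,11 \right)} + 416} = \sqrt{\left(1 + 2 \cdot 11\right) + 416} = \sqrt{\left(1 + 22\right) + 416} = \sqrt{23 + 416} = \sqrt{439}$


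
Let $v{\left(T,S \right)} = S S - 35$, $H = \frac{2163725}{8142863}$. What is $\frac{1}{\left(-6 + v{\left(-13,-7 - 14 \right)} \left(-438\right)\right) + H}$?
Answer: $- \frac{8142863}{1448075735017} \approx -5.6232 \cdot 10^{-6}$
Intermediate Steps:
$H = \frac{2163725}{8142863}$ ($H = 2163725 \cdot \frac{1}{8142863} = \frac{2163725}{8142863} \approx 0.26572$)
$v{\left(T,S \right)} = -35 + S^{2}$ ($v{\left(T,S \right)} = S^{2} - 35 = -35 + S^{2}$)
$\frac{1}{\left(-6 + v{\left(-13,-7 - 14 \right)} \left(-438\right)\right) + H} = \frac{1}{\left(-6 + \left(-35 + \left(-7 - 14\right)^{2}\right) \left(-438\right)\right) + \frac{2163725}{8142863}} = \frac{1}{\left(-6 + \left(-35 + \left(-21\right)^{2}\right) \left(-438\right)\right) + \frac{2163725}{8142863}} = \frac{1}{\left(-6 + \left(-35 + 441\right) \left(-438\right)\right) + \frac{2163725}{8142863}} = \frac{1}{\left(-6 + 406 \left(-438\right)\right) + \frac{2163725}{8142863}} = \frac{1}{\left(-6 - 177828\right) + \frac{2163725}{8142863}} = \frac{1}{-177834 + \frac{2163725}{8142863}} = \frac{1}{- \frac{1448075735017}{8142863}} = - \frac{8142863}{1448075735017}$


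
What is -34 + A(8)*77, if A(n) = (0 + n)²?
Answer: 4894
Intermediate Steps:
A(n) = n²
-34 + A(8)*77 = -34 + 8²*77 = -34 + 64*77 = -34 + 4928 = 4894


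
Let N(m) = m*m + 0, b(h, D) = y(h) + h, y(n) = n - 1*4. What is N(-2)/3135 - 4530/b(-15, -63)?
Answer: 7100843/53295 ≈ 133.24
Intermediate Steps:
y(n) = -4 + n (y(n) = n - 4 = -4 + n)
b(h, D) = -4 + 2*h (b(h, D) = (-4 + h) + h = -4 + 2*h)
N(m) = m**2 (N(m) = m**2 + 0 = m**2)
N(-2)/3135 - 4530/b(-15, -63) = (-2)**2/3135 - 4530/(-4 + 2*(-15)) = 4*(1/3135) - 4530/(-4 - 30) = 4/3135 - 4530/(-34) = 4/3135 - 4530*(-1/34) = 4/3135 + 2265/17 = 7100843/53295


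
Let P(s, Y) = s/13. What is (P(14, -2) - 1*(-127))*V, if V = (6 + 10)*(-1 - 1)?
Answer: -53280/13 ≈ -4098.5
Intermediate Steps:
P(s, Y) = s/13 (P(s, Y) = s*(1/13) = s/13)
V = -32 (V = 16*(-2) = -32)
(P(14, -2) - 1*(-127))*V = ((1/13)*14 - 1*(-127))*(-32) = (14/13 + 127)*(-32) = (1665/13)*(-32) = -53280/13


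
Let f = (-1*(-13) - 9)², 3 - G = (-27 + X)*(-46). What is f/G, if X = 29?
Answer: 16/95 ≈ 0.16842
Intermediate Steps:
G = 95 (G = 3 - (-27 + 29)*(-46) = 3 - 2*(-46) = 3 - 1*(-92) = 3 + 92 = 95)
f = 16 (f = (13 - 9)² = 4² = 16)
f/G = 16/95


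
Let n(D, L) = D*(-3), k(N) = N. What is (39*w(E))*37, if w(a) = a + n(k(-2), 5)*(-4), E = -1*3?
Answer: -38961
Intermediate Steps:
n(D, L) = -3*D
E = -3
w(a) = -24 + a (w(a) = a - 3*(-2)*(-4) = a + 6*(-4) = a - 24 = -24 + a)
(39*w(E))*37 = (39*(-24 - 3))*37 = (39*(-27))*37 = -1053*37 = -38961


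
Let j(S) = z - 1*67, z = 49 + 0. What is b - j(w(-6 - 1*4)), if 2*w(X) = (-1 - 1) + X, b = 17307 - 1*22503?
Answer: -5178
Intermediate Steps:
z = 49
b = -5196 (b = 17307 - 22503 = -5196)
w(X) = -1 + X/2 (w(X) = ((-1 - 1) + X)/2 = (-2 + X)/2 = -1 + X/2)
j(S) = -18 (j(S) = 49 - 1*67 = 49 - 67 = -18)
b - j(w(-6 - 1*4)) = -5196 - 1*(-18) = -5196 + 18 = -5178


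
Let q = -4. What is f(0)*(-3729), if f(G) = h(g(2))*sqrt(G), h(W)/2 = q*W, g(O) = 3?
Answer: 0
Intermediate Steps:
h(W) = -8*W (h(W) = 2*(-4*W) = -8*W)
f(G) = -24*sqrt(G) (f(G) = (-8*3)*sqrt(G) = -24*sqrt(G))
f(0)*(-3729) = -24*sqrt(0)*(-3729) = -24*0*(-3729) = 0*(-3729) = 0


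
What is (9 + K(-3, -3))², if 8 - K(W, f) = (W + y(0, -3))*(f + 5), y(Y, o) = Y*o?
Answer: 529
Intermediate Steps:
K(W, f) = 8 - W*(5 + f) (K(W, f) = 8 - (W + 0*(-3))*(f + 5) = 8 - (W + 0)*(5 + f) = 8 - W*(5 + f))
(9 + K(-3, -3))² = (9 + (8 - 5*(-3) - 1*(-3)*(-3)))² = (9 + (8 + 15 - 9))² = (9 + 14)² = 23² = 529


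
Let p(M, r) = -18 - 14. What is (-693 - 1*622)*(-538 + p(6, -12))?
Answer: 749550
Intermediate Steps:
p(M, r) = -32
(-693 - 1*622)*(-538 + p(6, -12)) = (-693 - 1*622)*(-538 - 32) = (-693 - 622)*(-570) = -1315*(-570) = 749550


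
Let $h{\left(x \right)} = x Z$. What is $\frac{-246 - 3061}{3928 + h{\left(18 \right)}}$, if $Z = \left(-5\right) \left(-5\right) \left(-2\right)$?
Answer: $- \frac{3307}{3028} \approx -1.0921$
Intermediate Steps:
$Z = -50$ ($Z = 25 \left(-2\right) = -50$)
$h{\left(x \right)} = - 50 x$ ($h{\left(x \right)} = x \left(-50\right) = - 50 x$)
$\frac{-246 - 3061}{3928 + h{\left(18 \right)}} = \frac{-246 - 3061}{3928 - 900} = - \frac{3307}{3928 - 900} = - \frac{3307}{3028}$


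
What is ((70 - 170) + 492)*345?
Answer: 135240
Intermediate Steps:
((70 - 170) + 492)*345 = (-100 + 492)*345 = 392*345 = 135240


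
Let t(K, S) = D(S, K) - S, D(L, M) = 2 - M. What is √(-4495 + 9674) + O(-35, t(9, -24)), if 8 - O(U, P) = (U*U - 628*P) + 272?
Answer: 9187 + √5179 ≈ 9259.0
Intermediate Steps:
t(K, S) = 2 - K - S (t(K, S) = (2 - K) - S = 2 - K - S)
O(U, P) = -264 - U² + 628*P (O(U, P) = 8 - ((U*U - 628*P) + 272) = 8 - ((U² - 628*P) + 272) = 8 - (272 + U² - 628*P) = 8 + (-272 - U² + 628*P) = -264 - U² + 628*P)
√(-4495 + 9674) + O(-35, t(9, -24)) = √(-4495 + 9674) + (-264 - 1*(-35)² + 628*(2 - 1*9 - 1*(-24))) = √5179 + (-264 - 1*1225 + 628*(2 - 9 + 24)) = √5179 + (-264 - 1225 + 628*17) = √5179 + (-264 - 1225 + 10676) = √5179 + 9187 = 9187 + √5179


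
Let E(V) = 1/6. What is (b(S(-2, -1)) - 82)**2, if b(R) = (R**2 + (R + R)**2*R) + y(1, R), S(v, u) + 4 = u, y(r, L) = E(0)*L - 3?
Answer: 11323225/36 ≈ 3.1453e+5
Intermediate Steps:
E(V) = 1/6
y(r, L) = -3 + L/6 (y(r, L) = L/6 - 3 = -3 + L/6)
S(v, u) = -4 + u
b(R) = -3 + R**2 + 4*R**3 + R/6 (b(R) = (R**2 + (R + R)**2*R) + (-3 + R/6) = (R**2 + (2*R)**2*R) + (-3 + R/6) = (R**2 + (4*R**2)*R) + (-3 + R/6) = (R**2 + 4*R**3) + (-3 + R/6) = -3 + R**2 + 4*R**3 + R/6)
(b(S(-2, -1)) - 82)**2 = ((-3 + (-4 - 1)**2 + 4*(-4 - 1)**3 + (-4 - 1)/6) - 82)**2 = ((-3 + (-5)**2 + 4*(-5)**3 + (1/6)*(-5)) - 82)**2 = ((-3 + 25 + 4*(-125) - 5/6) - 82)**2 = ((-3 + 25 - 500 - 5/6) - 82)**2 = (-2873/6 - 82)**2 = (-3365/6)**2 = 11323225/36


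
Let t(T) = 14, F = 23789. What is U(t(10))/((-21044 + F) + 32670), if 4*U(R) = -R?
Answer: -7/70830 ≈ -9.8828e-5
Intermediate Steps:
U(R) = -R/4 (U(R) = (-R)/4 = -R/4)
U(t(10))/((-21044 + F) + 32670) = (-1/4*14)/((-21044 + 23789) + 32670) = -7/(2*(2745 + 32670)) = -7/2/35415 = -7/2*1/35415 = -7/70830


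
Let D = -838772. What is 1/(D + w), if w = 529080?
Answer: -1/309692 ≈ -3.2290e-6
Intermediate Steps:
1/(D + w) = 1/(-838772 + 529080) = 1/(-309692) = -1/309692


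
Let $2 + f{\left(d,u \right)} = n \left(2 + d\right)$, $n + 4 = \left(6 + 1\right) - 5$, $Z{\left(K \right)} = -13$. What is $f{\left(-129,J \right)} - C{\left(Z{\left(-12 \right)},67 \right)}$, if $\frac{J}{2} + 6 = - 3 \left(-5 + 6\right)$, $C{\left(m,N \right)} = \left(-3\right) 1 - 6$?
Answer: $261$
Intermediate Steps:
$n = -2$ ($n = -4 + \left(\left(6 + 1\right) - 5\right) = -4 + \left(7 - 5\right) = -4 + 2 = -2$)
$C{\left(m,N \right)} = -9$ ($C{\left(m,N \right)} = -3 - 6 = -9$)
$J = -18$ ($J = -12 + 2 \left(- 3 \left(-5 + 6\right)\right) = -12 + 2 \left(\left(-3\right) 1\right) = -12 + 2 \left(-3\right) = -12 - 6 = -18$)
$f{\left(d,u \right)} = -6 - 2 d$ ($f{\left(d,u \right)} = -2 - 2 \left(2 + d\right) = -2 - \left(4 + 2 d\right) = -6 - 2 d$)
$f{\left(-129,J \right)} - C{\left(Z{\left(-12 \right)},67 \right)} = \left(-6 - -258\right) - -9 = \left(-6 + 258\right) + 9 = 252 + 9 = 261$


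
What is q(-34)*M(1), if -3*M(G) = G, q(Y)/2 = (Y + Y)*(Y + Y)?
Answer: -9248/3 ≈ -3082.7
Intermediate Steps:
q(Y) = 8*Y**2 (q(Y) = 2*((Y + Y)*(Y + Y)) = 2*((2*Y)*(2*Y)) = 2*(4*Y**2) = 8*Y**2)
M(G) = -G/3
q(-34)*M(1) = (8*(-34)**2)*(-1/3*1) = (8*1156)*(-1/3) = 9248*(-1/3) = -9248/3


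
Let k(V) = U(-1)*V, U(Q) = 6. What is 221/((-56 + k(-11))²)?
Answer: 221/14884 ≈ 0.014848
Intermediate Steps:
k(V) = 6*V
221/((-56 + k(-11))²) = 221/((-56 + 6*(-11))²) = 221/((-56 - 66)²) = 221/((-122)²) = 221/14884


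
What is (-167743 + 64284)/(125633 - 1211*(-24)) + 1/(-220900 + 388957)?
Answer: -17386854466/25997913729 ≈ -0.66878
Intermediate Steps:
(-167743 + 64284)/(125633 - 1211*(-24)) + 1/(-220900 + 388957) = -103459/(125633 + 29064) + 1/168057 = -103459/154697 + 1/168057 = -17386854466/25997913729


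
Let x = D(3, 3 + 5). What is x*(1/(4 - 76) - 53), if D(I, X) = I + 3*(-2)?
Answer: 3817/24 ≈ 159.04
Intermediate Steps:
D(I, X) = -6 + I (D(I, X) = I - 6 = -6 + I)
x = -3 (x = -6 + 3 = -3)
x*(1/(4 - 76) - 53) = -3*(1/(4 - 76) - 53) = -3*(1/(-72) - 53) = -3*(-1/72 - 53) = -3*(-3817/72) = 3817/24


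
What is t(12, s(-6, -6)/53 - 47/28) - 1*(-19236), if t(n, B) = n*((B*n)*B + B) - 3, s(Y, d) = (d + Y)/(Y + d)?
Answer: 2699105355/137641 ≈ 19610.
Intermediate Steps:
s(Y, d) = 1 (s(Y, d) = (Y + d)/(Y + d) = 1)
t(n, B) = -3 + n*(B + n*B²) (t(n, B) = n*(n*B² + B) - 3 = n*(B + n*B²) - 3 = -3 + n*(B + n*B²))
t(12, s(-6, -6)/53 - 47/28) - 1*(-19236) = (-3 + (1/53 - 47/28)*12 + (1/53 - 47/28)²*12²) - 1*(-19236) = (-3 + (1*(1/53) - 47*1/28)*12 + (1*(1/53) - 47*1/28)²*144) + 19236 = (-3 + (1/53 - 47/28)*12 + (1/53 - 47/28)²*144) + 19236 = (-3 - 2463/1484*12 + (-2463/1484)²*144) + 19236 = (-3 - 7389/371 + (6066369/2202256)*144) + 19236 = (-3 - 7389/371 + 54597321/137641) + 19236 = 51443079/137641 + 19236 = 2699105355/137641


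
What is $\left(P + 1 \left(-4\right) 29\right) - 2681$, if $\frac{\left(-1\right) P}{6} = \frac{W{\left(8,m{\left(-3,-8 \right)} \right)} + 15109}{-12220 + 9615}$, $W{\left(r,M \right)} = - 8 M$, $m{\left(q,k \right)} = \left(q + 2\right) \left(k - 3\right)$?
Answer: $- \frac{7196059}{2605} \approx -2762.4$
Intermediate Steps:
$m{\left(q,k \right)} = \left(-3 + k\right) \left(2 + q\right)$ ($m{\left(q,k \right)} = \left(2 + q\right) \left(-3 + k\right) = \left(-3 + k\right) \left(2 + q\right)$)
$P = \frac{90126}{2605}$ ($P = - 6 \frac{- 8 \left(-6 - -9 + 2 \left(-8\right) - -24\right) + 15109}{-12220 + 9615} = - 6 \frac{- 8 \left(-6 + 9 - 16 + 24\right) + 15109}{-2605} = - 6 \left(\left(-8\right) 11 + 15109\right) \left(- \frac{1}{2605}\right) = - 6 \left(-88 + 15109\right) \left(- \frac{1}{2605}\right) = - 6 \cdot 15021 \left(- \frac{1}{2605}\right) = \left(-6\right) \left(- \frac{15021}{2605}\right) = \frac{90126}{2605} \approx 34.597$)
$\left(P + 1 \left(-4\right) 29\right) - 2681 = \left(\frac{90126}{2605} + 1 \left(-4\right) 29\right) - 2681 = \left(\frac{90126}{2605} - 116\right) - 2681 = - \frac{212054}{2605} - 2681 = - \frac{7196059}{2605}$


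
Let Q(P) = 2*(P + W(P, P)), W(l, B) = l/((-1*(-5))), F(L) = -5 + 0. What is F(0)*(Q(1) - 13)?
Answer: 53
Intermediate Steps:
F(L) = -5
W(l, B) = l/5
Q(P) = 12*P/5 (Q(P) = 2*(P + P/5) = 2*(6*P/5) = 12*P/5)
F(0)*(Q(1) - 13) = -5*((12/5)*1 - 13) = -5*(12/5 - 13) = -5*(-53/5) = 53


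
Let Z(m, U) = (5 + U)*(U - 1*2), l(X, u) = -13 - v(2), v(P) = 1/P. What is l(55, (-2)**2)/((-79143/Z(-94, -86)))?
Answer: 32076/26381 ≈ 1.2159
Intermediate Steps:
l(X, u) = -27/2 (l(X, u) = -13 - 1/2 = -27/2)
Z(m, U) = (-2 + U)*(5 + U) (Z(m, U) = (5 + U)*(U - 2) = (5 + U)*(-2 + U) = (-2 + U)*(5 + U))
l(55, (-2)**2)/((-79143/Z(-94, -86))) = -27/(2*((-79143/(-10 + (-86)**2 + 3*(-86))))) = -27/(2*((-79143/(-10 + 7396 - 258)))) = -27/(2*((-79143/7128))) = -27/(2*((-79143*1/7128))) = -27/(2*(-26381/2376)) = -27/2*(-2376/26381) = 32076/26381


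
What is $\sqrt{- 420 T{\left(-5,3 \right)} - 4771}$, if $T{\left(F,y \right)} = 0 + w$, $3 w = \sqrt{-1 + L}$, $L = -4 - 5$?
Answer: $\sqrt{-4771 - 140 i \sqrt{10}} \approx 3.2013 - 69.147 i$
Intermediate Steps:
$L = -9$ ($L = -4 - 5 = -9$)
$w = \frac{i \sqrt{10}}{3}$ ($w = \frac{\sqrt{-1 - 9}}{3} = \frac{\sqrt{-10}}{3} = \frac{i \sqrt{10}}{3} \approx 1.0541 i$)
$T{\left(F,y \right)} = \frac{i \sqrt{10}}{3}$ ($T{\left(F,y \right)} = 0 + \frac{i \sqrt{10}}{3} = \frac{i \sqrt{10}}{3}$)
$\sqrt{- 420 T{\left(-5,3 \right)} - 4771} = \sqrt{- 420 \frac{i \sqrt{10}}{3} - 4771} = \sqrt{- 140 i \sqrt{10} - 4771} = \sqrt{-4771 - 140 i \sqrt{10}}$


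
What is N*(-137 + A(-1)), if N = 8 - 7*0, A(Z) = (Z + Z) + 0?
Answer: -1112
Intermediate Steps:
A(Z) = 2*Z (A(Z) = 2*Z + 0 = 2*Z)
N = 8 (N = 8 + 0 = 8)
N*(-137 + A(-1)) = 8*(-137 + 2*(-1)) = 8*(-137 - 2) = 8*(-139) = -1112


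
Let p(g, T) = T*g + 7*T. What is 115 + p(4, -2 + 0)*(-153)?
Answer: 3481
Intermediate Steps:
p(g, T) = 7*T + T*g
115 + p(4, -2 + 0)*(-153) = 115 + ((-2 + 0)*(7 + 4))*(-153) = 115 - 2*11*(-153) = 115 - 22*(-153) = 115 + 3366 = 3481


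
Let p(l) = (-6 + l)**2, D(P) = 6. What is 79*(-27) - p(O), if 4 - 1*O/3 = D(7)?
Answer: -2277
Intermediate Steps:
O = -6 (O = 12 - 3*6 = 12 - 18 = -6)
79*(-27) - p(O) = 79*(-27) - (-6 - 6)**2 = -2133 - 1*(-12)**2 = -2133 - 1*144 = -2133 - 144 = -2277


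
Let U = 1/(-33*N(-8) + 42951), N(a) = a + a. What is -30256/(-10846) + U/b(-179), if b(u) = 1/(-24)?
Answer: 219206720/78595539 ≈ 2.7890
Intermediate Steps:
N(a) = 2*a
b(u) = -1/24
U = 1/43479 (U = 1/(-66*(-8) + 42951) = 1/(-33*(-16) + 42951) = 1/(528 + 42951) = 1/43479 ≈ 2.3000e-5)
-30256/(-10846) + U/b(-179) = -30256/(-10846) + 1/(43479*(-1/24)) = -30256*(-1/10846) + (1/43479)*(-24) = 15128/5423 - 8/14493 = 219206720/78595539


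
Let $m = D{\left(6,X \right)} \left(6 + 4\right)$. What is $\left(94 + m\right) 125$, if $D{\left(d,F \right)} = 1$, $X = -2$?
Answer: $13000$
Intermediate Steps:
$m = 10$ ($m = 1 \left(6 + 4\right) = 1 \cdot 10 = 10$)
$\left(94 + m\right) 125 = \left(94 + 10\right) 125 = 104 \cdot 125 = 13000$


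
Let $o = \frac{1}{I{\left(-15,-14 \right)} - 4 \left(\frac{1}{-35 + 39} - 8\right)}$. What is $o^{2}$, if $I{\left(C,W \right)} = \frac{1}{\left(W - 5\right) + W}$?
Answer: $\frac{1089}{1044484} \approx 0.0010426$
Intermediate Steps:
$I{\left(C,W \right)} = \frac{1}{-5 + 2 W}$ ($I{\left(C,W \right)} = \frac{1}{\left(-5 + W\right) + W} = \frac{1}{-5 + 2 W}$)
$o = \frac{33}{1022}$ ($o = \frac{1}{\frac{1}{-5 + 2 \left(-14\right)} - 4 \left(\frac{1}{-35 + 39} - 8\right)} = \frac{1}{\frac{1}{-5 - 28} - 4 \left(\frac{1}{4} - 8\right)} = \frac{1}{\frac{1}{-33} - 4 \left(\frac{1}{4} - 8\right)} = \frac{1}{- \frac{1}{33} - -31} = \frac{1}{- \frac{1}{33} + 31} = \frac{1}{\frac{1022}{33}} = \frac{33}{1022} \approx 0.03229$)
$o^{2} = \left(\frac{33}{1022}\right)^{2} = \frac{1089}{1044484}$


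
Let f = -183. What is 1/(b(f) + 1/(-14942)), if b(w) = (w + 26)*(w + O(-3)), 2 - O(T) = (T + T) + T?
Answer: 14942/403493767 ≈ 3.7032e-5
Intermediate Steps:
O(T) = 2 - 3*T (O(T) = 2 - ((T + T) + T) = 2 - (2*T + T) = 2 - 3*T)
b(w) = (11 + w)*(26 + w) (b(w) = (w + 26)*(w + (2 - 3*(-3))) = (26 + w)*(w + (2 + 9)) = (26 + w)*(w + 11) = (26 + w)*(11 + w) = (11 + w)*(26 + w))
1/(b(f) + 1/(-14942)) = 1/((286 + (-183)² + 37*(-183)) + 1/(-14942)) = 1/((286 + 33489 - 6771) - 1/14942) = 1/(27004 - 1/14942) = 1/(403493767/14942) = 14942/403493767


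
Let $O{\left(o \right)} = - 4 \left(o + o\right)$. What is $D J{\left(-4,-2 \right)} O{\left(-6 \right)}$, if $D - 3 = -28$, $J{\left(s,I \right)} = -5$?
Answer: $6000$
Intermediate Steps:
$D = -25$ ($D = 3 - 28 = -25$)
$O{\left(o \right)} = - 8 o$ ($O{\left(o \right)} = - 4 \cdot 2 o = - 8 o$)
$D J{\left(-4,-2 \right)} O{\left(-6 \right)} = \left(-25\right) \left(-5\right) \left(\left(-8\right) \left(-6\right)\right) = 125 \cdot 48 = 6000$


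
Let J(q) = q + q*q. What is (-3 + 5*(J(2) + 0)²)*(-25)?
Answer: -4425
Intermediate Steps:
J(q) = q + q²
(-3 + 5*(J(2) + 0)²)*(-25) = (-3 + 5*(2*(1 + 2) + 0)²)*(-25) = (-3 + 5*(2*3 + 0)²)*(-25) = (-3 + 5*(6 + 0)²)*(-25) = (-3 + 5*6²)*(-25) = (-3 + 5*36)*(-25) = (-3 + 180)*(-25) = 177*(-25) = -4425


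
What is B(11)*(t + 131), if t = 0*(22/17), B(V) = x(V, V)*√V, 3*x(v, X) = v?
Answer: 1441*√11/3 ≈ 1593.1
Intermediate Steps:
x(v, X) = v/3
B(V) = V^(3/2)/3 (B(V) = (V/3)*√V = V^(3/2)/3)
t = 0 (t = 0*(22*(1/17)) = 0*(22/17) = 0)
B(11)*(t + 131) = (11^(3/2)/3)*(0 + 131) = ((11*√11)/3)*131 = (11*√11/3)*131 = 1441*√11/3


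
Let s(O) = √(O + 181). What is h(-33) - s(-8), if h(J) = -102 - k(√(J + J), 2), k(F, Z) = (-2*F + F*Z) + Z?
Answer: -104 - √173 ≈ -117.15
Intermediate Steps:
k(F, Z) = Z - 2*F + F*Z
s(O) = √(181 + O)
h(J) = -104 (h(J) = -102 - (2 - 2*√(J + J) + √(J + J)*2) = -102 - (2 - 2*√2*√J + √(2*J)*2) = -102 - (2 - 2*√2*√J + (√2*√J)*2) = -102 - (2 - 2*√2*√J + 2*√2*√J) = -102 - 1*2 = -102 - 2 = -104)
h(-33) - s(-8) = -104 - √(181 - 8) = -104 - √173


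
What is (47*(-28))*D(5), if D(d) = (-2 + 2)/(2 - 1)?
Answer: 0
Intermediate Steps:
D(d) = 0 (D(d) = 0/1 = 0*1 = 0)
(47*(-28))*D(5) = (47*(-28))*0 = -1316*0 = 0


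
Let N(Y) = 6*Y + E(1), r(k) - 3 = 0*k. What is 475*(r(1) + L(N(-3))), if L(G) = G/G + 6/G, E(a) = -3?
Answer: 12350/7 ≈ 1764.3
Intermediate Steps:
r(k) = 3 (r(k) = 3 + 0*k = 3 + 0 = 3)
N(Y) = -3 + 6*Y (N(Y) = 6*Y - 3 = -3 + 6*Y)
L(G) = 1 + 6/G
475*(r(1) + L(N(-3))) = 475*(3 + (6 + (-3 + 6*(-3)))/(-3 + 6*(-3))) = 475*(3 + (6 + (-3 - 18))/(-3 - 18)) = 475*(3 + (6 - 21)/(-21)) = 475*(3 - 1/21*(-15)) = 475*(3 + 5/7) = 475*(26/7) = 12350/7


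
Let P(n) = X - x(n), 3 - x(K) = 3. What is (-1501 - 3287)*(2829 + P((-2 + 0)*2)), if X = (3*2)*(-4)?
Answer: -13430340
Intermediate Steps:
x(K) = 0 (x(K) = 3 - 1*3 = 3 - 3 = 0)
X = -24 (X = 6*(-4) = -24)
P(n) = -24 (P(n) = -24 - 1*0 = -24 + 0 = -24)
(-1501 - 3287)*(2829 + P((-2 + 0)*2)) = (-1501 - 3287)*(2829 - 24) = -4788*2805 = -13430340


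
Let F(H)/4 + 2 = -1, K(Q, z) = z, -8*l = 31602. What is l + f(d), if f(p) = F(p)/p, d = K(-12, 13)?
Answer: -205461/52 ≈ -3951.2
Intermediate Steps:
l = -15801/4 (l = -1/8*31602 = -15801/4 ≈ -3950.3)
d = 13
F(H) = -12 (F(H) = -8 + 4*(-1) = -8 - 4 = -12)
f(p) = -12/p
l + f(d) = -15801/4 - 12/13 = -205461/52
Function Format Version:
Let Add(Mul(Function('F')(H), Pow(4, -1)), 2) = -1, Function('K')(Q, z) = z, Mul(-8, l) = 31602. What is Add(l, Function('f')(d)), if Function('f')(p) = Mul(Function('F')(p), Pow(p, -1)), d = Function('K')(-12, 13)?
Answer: Rational(-205461, 52) ≈ -3951.2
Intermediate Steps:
l = Rational(-15801, 4) (l = Mul(Rational(-1, 8), 31602) = Rational(-15801, 4) ≈ -3950.3)
d = 13
Function('F')(H) = -12 (Function('F')(H) = Add(-8, Mul(4, -1)) = Add(-8, -4) = -12)
Function('f')(p) = Mul(-12, Pow(p, -1))
Add(l, Function('f')(d)) = Add(Rational(-15801, 4), Mul(-12, Pow(13, -1))) = Add(Rational(-15801, 4), Mul(-12, Rational(1, 13))) = Add(Rational(-15801, 4), Rational(-12, 13)) = Rational(-205461, 52)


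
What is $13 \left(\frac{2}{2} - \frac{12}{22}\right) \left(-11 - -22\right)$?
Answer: $65$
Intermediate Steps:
$13 \left(\frac{2}{2} - \frac{12}{22}\right) \left(-11 - -22\right) = 13 \left(2 \cdot \frac{1}{2} - \frac{6}{11}\right) \left(-11 + 22\right) = 13 \left(1 - \frac{6}{11}\right) 11 = 13 \cdot \frac{5}{11} \cdot 11 = \frac{65}{11} \cdot 11 = 65$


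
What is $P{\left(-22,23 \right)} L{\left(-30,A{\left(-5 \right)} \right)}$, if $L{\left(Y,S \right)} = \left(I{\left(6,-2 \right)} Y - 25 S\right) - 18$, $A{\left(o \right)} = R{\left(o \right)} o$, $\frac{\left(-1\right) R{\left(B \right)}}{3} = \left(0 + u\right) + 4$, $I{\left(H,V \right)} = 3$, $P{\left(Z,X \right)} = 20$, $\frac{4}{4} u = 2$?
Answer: $-47160$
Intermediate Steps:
$u = 2$
$R{\left(B \right)} = -18$ ($R{\left(B \right)} = - 3 \left(\left(0 + 2\right) + 4\right) = - 3 \left(2 + 4\right) = \left(-3\right) 6 = -18$)
$A{\left(o \right)} = - 18 o$
$L{\left(Y,S \right)} = -18 - 25 S + 3 Y$ ($L{\left(Y,S \right)} = \left(3 Y - 25 S\right) - 18 = \left(- 25 S + 3 Y\right) - 18 = -18 - 25 S + 3 Y$)
$P{\left(-22,23 \right)} L{\left(-30,A{\left(-5 \right)} \right)} = 20 \left(-18 - 25 \left(\left(-18\right) \left(-5\right)\right) + 3 \left(-30\right)\right) = 20 \left(-18 - 2250 - 90\right) = 20 \left(-2358\right) = -47160$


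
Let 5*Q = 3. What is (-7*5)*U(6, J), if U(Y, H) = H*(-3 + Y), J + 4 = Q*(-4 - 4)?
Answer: 924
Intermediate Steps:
Q = ⅗ (Q = (⅕)*3 = ⅗ ≈ 0.60000)
J = -44/5 (J = -4 + 3*(-4 - 4)/5 = -4 + (⅗)*(-8) = -4 - 24/5 = -44/5 ≈ -8.8000)
(-7*5)*U(6, J) = (-7*5)*(-44*(-3 + 6)/5) = -(-308)*3 = -35*(-132/5) = 924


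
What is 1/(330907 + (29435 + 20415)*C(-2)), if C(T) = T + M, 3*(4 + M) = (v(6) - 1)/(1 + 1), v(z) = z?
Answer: 3/220046 ≈ 1.3634e-5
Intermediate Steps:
M = -19/6 (M = -4 + ((6 - 1)/(1 + 1))/3 = -4 + (5/2)/3 = -4 + (5*(1/2))/3 = -4 + (1/3)*(5/2) = -4 + 5/6 = -19/6 ≈ -3.1667)
C(T) = -19/6 + T (C(T) = T - 19/6 = -19/6 + T)
1/(330907 + (29435 + 20415)*C(-2)) = 1/(330907 + (29435 + 20415)*(-19/6 - 2)) = 1/(330907 + 49850*(-31/6)) = 1/(330907 - 772675/3) = 1/(220046/3) = 3/220046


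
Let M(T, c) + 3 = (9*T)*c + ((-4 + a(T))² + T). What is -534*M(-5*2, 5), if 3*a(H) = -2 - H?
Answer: 738878/3 ≈ 2.4629e+5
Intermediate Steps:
a(H) = -⅔ - H/3 (a(H) = (-2 - H)/3 = -⅔ - H/3)
M(T, c) = -3 + T + (-14/3 - T/3)² + 9*T*c (M(T, c) = -3 + ((9*T)*c + ((-4 + (-⅔ - T/3))² + T)) = -3 + (9*T*c + ((-14/3 - T/3)² + T)) = -3 + (9*T*c + (T + (-14/3 - T/3)²)) = -3 + (T + (-14/3 - T/3)² + 9*T*c) = -3 + T + (-14/3 - T/3)² + 9*T*c)
-534*M(-5*2, 5) = -534*(169/9 + (-5*2)²/9 + 37*(-5*2)/9 + 9*(-5*2)*5) = -534*(169/9 + (⅑)*(-10)² + (37/9)*(-10) + 9*(-10)*5) = -534*(169/9 + (⅑)*100 - 370/9 - 450) = -534*(169/9 + 100/9 - 370/9 - 450) = -534*(-4151/9) = 738878/3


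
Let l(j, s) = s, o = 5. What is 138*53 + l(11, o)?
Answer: 7319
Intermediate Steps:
138*53 + l(11, o) = 138*53 + 5 = 7314 + 5 = 7319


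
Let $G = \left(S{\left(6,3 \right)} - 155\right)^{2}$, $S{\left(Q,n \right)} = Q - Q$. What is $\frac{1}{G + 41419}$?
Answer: $\frac{1}{65444} \approx 1.528 \cdot 10^{-5}$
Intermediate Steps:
$S{\left(Q,n \right)} = 0$
$G = 24025$ ($G = \left(0 - 155\right)^{2} = \left(-155\right)^{2} = 24025$)
$\frac{1}{G + 41419} = \frac{1}{24025 + 41419} = \frac{1}{65444}$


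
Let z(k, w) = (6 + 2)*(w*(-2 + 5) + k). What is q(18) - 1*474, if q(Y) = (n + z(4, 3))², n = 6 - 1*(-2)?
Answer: 12070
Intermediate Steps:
z(k, w) = 8*k + 24*w (z(k, w) = 8*(w*3 + k) = 8*(3*w + k) = 8*(k + 3*w) = 8*k + 24*w)
n = 8 (n = 6 + 2 = 8)
q(Y) = 12544 (q(Y) = (8 + (8*4 + 24*3))² = (8 + (32 + 72))² = (8 + 104)² = 112² = 12544)
q(18) - 1*474 = 12544 - 1*474 = 12544 - 474 = 12070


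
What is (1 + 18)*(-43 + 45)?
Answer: 38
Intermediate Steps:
(1 + 18)*(-43 + 45) = 19*2 = 38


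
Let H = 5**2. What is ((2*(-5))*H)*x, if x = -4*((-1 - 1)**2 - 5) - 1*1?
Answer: -750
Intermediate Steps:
x = 3 (x = -4*((-2)**2 - 5) - 1 = -4*(4 - 5) - 1 = -4*(-1) - 1 = 4 - 1 = 3)
H = 25
((2*(-5))*H)*x = ((2*(-5))*25)*3 = -10*25*3 = -250*3 = -750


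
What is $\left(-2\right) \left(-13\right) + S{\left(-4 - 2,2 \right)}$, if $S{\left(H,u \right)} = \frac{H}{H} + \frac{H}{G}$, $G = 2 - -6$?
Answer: $\frac{105}{4} \approx 26.25$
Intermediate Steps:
$G = 8$ ($G = 2 + 6 = 8$)
$S{\left(H,u \right)} = 1 + \frac{H}{8}$ ($S{\left(H,u \right)} = \frac{H}{H} + \frac{H}{8} = 1 + H \frac{1}{8} = 1 + \frac{H}{8}$)
$\left(-2\right) \left(-13\right) + S{\left(-4 - 2,2 \right)} = \left(-2\right) \left(-13\right) + \left(1 + \frac{-4 - 2}{8}\right) = 26 + \left(1 + \frac{1}{8} \left(-6\right)\right) = 26 + \left(1 - \frac{3}{4}\right) = 26 + \frac{1}{4} = \frac{105}{4}$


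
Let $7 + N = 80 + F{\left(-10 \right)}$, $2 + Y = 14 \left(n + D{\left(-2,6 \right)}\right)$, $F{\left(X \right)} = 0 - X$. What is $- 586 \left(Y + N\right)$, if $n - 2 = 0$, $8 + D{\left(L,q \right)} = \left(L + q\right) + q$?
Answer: $-80282$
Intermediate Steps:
$F{\left(X \right)} = - X$
$D{\left(L,q \right)} = -8 + L + 2 q$ ($D{\left(L,q \right)} = -8 + \left(\left(L + q\right) + q\right) = -8 + \left(L + 2 q\right) = -8 + L + 2 q$)
$n = 2$ ($n = 2 + 0 = 2$)
$Y = 54$ ($Y = -2 + 14 \left(2 - -2\right) = -2 + 14 \left(2 + 2\right) = -2 + 14 \cdot 4 = -2 + 56 = 54$)
$N = 83$ ($N = -7 + \left(80 - -10\right) = -7 + \left(80 + 10\right) = -7 + 90 = 83$)
$- 586 \left(Y + N\right) = - 586 \left(54 + 83\right) = \left(-586\right) 137 = -80282$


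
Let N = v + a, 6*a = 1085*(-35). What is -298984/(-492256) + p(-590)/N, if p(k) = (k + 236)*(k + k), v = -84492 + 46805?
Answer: -144348785059/16250416604 ≈ -8.8828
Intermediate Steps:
v = -37687
a = -37975/6 (a = (1085*(-35))/6 = (⅙)*(-37975) = -37975/6 ≈ -6329.2)
N = -264097/6 (N = -37687 - 37975/6 = -264097/6 ≈ -44016.)
p(k) = 2*k*(236 + k) (p(k) = (236 + k)*(2*k) = 2*k*(236 + k))
-298984/(-492256) + p(-590)/N = -298984/(-492256) + (2*(-590)*(236 - 590))/(-264097/6) = -298984*(-1/492256) + (2*(-590)*(-354))*(-6/264097) = 37373/61532 + 417720*(-6/264097) = 37373/61532 - 2506320/264097 = -144348785059/16250416604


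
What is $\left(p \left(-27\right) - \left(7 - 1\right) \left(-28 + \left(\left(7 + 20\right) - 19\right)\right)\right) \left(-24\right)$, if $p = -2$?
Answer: $-4176$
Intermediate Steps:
$\left(p \left(-27\right) - \left(7 - 1\right) \left(-28 + \left(\left(7 + 20\right) - 19\right)\right)\right) \left(-24\right) = \left(\left(-2\right) \left(-27\right) - \left(7 - 1\right) \left(-28 + \left(\left(7 + 20\right) - 19\right)\right)\right) \left(-24\right) = \left(54 - 6 \left(-28 + \left(27 - 19\right)\right)\right) \left(-24\right) = \left(54 - 6 \left(-28 + 8\right)\right) \left(-24\right) = \left(54 - 6 \left(-20\right)\right) \left(-24\right) = \left(54 - -120\right) \left(-24\right) = \left(54 + 120\right) \left(-24\right) = 174 \left(-24\right) = -4176$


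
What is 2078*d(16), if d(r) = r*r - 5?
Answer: 521578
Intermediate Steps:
d(r) = -5 + r² (d(r) = r² - 5 = -5 + r²)
2078*d(16) = 2078*(-5 + 16²) = 2078*(-5 + 256) = 2078*251 = 521578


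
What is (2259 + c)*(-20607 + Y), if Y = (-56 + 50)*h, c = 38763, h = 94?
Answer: -868476762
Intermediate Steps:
Y = -564 (Y = (-56 + 50)*94 = -6*94 = -564)
(2259 + c)*(-20607 + Y) = (2259 + 38763)*(-20607 - 564) = 41022*(-21171) = -868476762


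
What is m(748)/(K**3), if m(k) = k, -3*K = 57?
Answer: -748/6859 ≈ -0.10905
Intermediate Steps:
K = -19 (K = -1/3*57 = -19)
m(748)/(K**3) = 748/((-19)**3) = 748/(-6859) = 748*(-1/6859) = -748/6859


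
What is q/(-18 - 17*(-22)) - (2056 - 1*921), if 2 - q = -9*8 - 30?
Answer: -100989/89 ≈ -1134.7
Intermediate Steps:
q = 104 (q = 2 - (-9*8 - 30) = 2 - (-72 - 30) = 2 - 1*(-102) = 2 + 102 = 104)
q/(-18 - 17*(-22)) - (2056 - 1*921) = 104/(-18 - 17*(-22)) - (2056 - 1*921) = 104/(-18 + 374) - (2056 - 921) = 104/356 - 1*1135 = 104*(1/356) - 1135 = 26/89 - 1135 = -100989/89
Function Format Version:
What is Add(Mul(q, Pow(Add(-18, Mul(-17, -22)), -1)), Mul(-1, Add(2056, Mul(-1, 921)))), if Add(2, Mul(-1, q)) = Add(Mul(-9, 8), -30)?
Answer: Rational(-100989, 89) ≈ -1134.7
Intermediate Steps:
q = 104 (q = Add(2, Mul(-1, Add(Mul(-9, 8), -30))) = Add(2, Mul(-1, Add(-72, -30))) = Add(2, Mul(-1, -102)) = Add(2, 102) = 104)
Add(Mul(q, Pow(Add(-18, Mul(-17, -22)), -1)), Mul(-1, Add(2056, Mul(-1, 921)))) = Add(Mul(104, Pow(Add(-18, Mul(-17, -22)), -1)), Mul(-1, Add(2056, Mul(-1, 921)))) = Add(Mul(104, Pow(Add(-18, 374), -1)), Mul(-1, Add(2056, -921))) = Add(Mul(104, Pow(356, -1)), Mul(-1, 1135)) = Add(Mul(104, Rational(1, 356)), -1135) = Add(Rational(26, 89), -1135) = Rational(-100989, 89)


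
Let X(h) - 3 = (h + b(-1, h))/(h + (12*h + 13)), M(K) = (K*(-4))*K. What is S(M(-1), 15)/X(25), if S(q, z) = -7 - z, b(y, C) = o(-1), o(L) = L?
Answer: -3718/519 ≈ -7.1638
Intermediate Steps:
b(y, C) = -1
M(K) = -4*K² (M(K) = (-4*K)*K = -4*K²)
X(h) = 3 + (-1 + h)/(13 + 13*h) (X(h) = 3 + (h - 1)/(h + (12*h + 13)) = 3 + (-1 + h)/(h + (13 + 12*h)) = 3 + (-1 + h)/(13 + 13*h))
S(M(-1), 15)/X(25) = (-7 - 1*15)/((2*(19 + 20*25)/(13*(1 + 25)))) = (-7 - 15)/(((2/13)*(19 + 500)/26)) = -22/((2/13)*(1/26)*519) = -22/519/169 = -22*169/519 = -3718/519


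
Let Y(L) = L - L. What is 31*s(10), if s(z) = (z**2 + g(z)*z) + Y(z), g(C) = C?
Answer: 6200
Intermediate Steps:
Y(L) = 0
s(z) = 2*z**2 (s(z) = (z**2 + z*z) + 0 = (z**2 + z**2) + 0 = 2*z**2 + 0 = 2*z**2)
31*s(10) = 31*(2*10**2) = 31*(2*100) = 31*200 = 6200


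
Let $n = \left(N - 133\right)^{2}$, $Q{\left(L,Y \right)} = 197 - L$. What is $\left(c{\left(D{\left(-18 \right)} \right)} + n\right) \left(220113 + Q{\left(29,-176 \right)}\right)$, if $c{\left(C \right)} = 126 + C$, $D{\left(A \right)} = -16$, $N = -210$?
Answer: $25940070279$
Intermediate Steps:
$n = 117649$ ($n = \left(-210 - 133\right)^{2} = \left(-343\right)^{2} = 117649$)
$\left(c{\left(D{\left(-18 \right)} \right)} + n\right) \left(220113 + Q{\left(29,-176 \right)}\right) = \left(\left(126 - 16\right) + 117649\right) \left(220113 + \left(197 - 29\right)\right) = \left(110 + 117649\right) \left(220113 + \left(197 - 29\right)\right) = 117759 \left(220113 + 168\right) = 117759 \cdot 220281 = 25940070279$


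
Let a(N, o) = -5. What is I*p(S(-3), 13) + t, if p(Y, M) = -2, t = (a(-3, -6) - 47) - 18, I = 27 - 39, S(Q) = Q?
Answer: -46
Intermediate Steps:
I = -12
t = -70 (t = (-5 - 47) - 18 = -52 - 18 = -70)
I*p(S(-3), 13) + t = -12*(-2) - 70 = 24 - 70 = -46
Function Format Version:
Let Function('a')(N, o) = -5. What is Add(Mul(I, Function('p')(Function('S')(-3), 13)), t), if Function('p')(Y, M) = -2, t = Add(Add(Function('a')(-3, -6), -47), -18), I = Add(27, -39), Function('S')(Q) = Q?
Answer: -46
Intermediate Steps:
I = -12
t = -70 (t = Add(Add(-5, -47), -18) = Add(-52, -18) = -70)
Add(Mul(I, Function('p')(Function('S')(-3), 13)), t) = Add(Mul(-12, -2), -70) = Add(24, -70) = -46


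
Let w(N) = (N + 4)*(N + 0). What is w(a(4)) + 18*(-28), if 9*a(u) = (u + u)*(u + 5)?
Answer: -408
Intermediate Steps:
a(u) = 2*u*(5 + u)/9 (a(u) = ((u + u)*(u + 5))/9 = ((2*u)*(5 + u))/9 = (2*u*(5 + u))/9 = 2*u*(5 + u)/9)
w(N) = N*(4 + N) (w(N) = (4 + N)*N = N*(4 + N))
w(a(4)) + 18*(-28) = ((2/9)*4*(5 + 4))*(4 + (2/9)*4*(5 + 4)) + 18*(-28) = ((2/9)*4*9)*(4 + (2/9)*4*9) - 504 = 8*(4 + 8) - 504 = 8*12 - 504 = 96 - 504 = -408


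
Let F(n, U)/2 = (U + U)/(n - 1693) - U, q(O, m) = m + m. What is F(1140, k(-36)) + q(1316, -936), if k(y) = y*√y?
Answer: -1872 + 239760*I/553 ≈ -1872.0 + 433.56*I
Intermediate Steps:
q(O, m) = 2*m
k(y) = y^(3/2)
F(n, U) = -2*U + 4*U/(-1693 + n) (F(n, U) = 2*((U + U)/(n - 1693) - U) = 2*((2*U)/(-1693 + n) - U) = 2*(2*U/(-1693 + n) - U) = 2*(-U + 2*U/(-1693 + n)) = -2*U + 4*U/(-1693 + n))
F(1140, k(-36)) + q(1316, -936) = 2*(-36)^(3/2)*(1695 - 1*1140)/(-1693 + 1140) + 2*(-936) = 2*(-216*I)*(1695 - 1140)/(-553) - 1872 = 2*(-216*I)*(-1/553)*555 - 1872 = 239760*I/553 - 1872 = -1872 + 239760*I/553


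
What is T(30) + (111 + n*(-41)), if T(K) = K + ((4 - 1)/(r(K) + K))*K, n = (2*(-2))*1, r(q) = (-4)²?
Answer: 7060/23 ≈ 306.96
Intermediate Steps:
r(q) = 16
n = -4 (n = -4*1 = -4)
T(K) = K + 3*K/(16 + K) (T(K) = K + ((4 - 1)/(16 + K))*K = K + (3/(16 + K))*K = K + 3*K/(16 + K))
T(30) + (111 + n*(-41)) = 30*(19 + 30)/(16 + 30) + (111 - 4*(-41)) = 30*49/46 + (111 + 164) = 30*(1/46)*49 + 275 = 735/23 + 275 = 7060/23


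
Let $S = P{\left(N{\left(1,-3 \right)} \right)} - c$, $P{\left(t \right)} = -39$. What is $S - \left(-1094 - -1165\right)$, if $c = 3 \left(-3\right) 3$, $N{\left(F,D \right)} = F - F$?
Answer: $-83$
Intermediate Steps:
$N{\left(F,D \right)} = 0$
$c = -27$ ($c = \left(-9\right) 3 = -27$)
$S = -12$ ($S = -39 - -27 = -39 + 27 = -12$)
$S - \left(-1094 - -1165\right) = -12 - \left(-1094 - -1165\right) = -12 - \left(-1094 + 1165\right) = -12 - 71 = -83$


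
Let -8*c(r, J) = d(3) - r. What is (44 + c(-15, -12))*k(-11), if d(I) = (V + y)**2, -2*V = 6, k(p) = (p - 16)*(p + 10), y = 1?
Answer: 8991/8 ≈ 1123.9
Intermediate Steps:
k(p) = (-16 + p)*(10 + p)
V = -3 (V = -1/2*6 = -3)
d(I) = 4 (d(I) = (-3 + 1)**2 = (-2)**2 = 4)
c(r, J) = -1/2 + r/8 (c(r, J) = -(4 - r)/8 = -1/2 + r/8)
(44 + c(-15, -12))*k(-11) = (44 + (-1/2 + (1/8)*(-15)))*(-160 + (-11)**2 - 6*(-11)) = (44 + (-1/2 - 15/8))*(-160 + 121 + 66) = (44 - 19/8)*27 = (333/8)*27 = 8991/8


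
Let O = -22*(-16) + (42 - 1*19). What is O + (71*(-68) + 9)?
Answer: -4444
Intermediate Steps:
O = 375 (O = 352 + (42 - 19) = 352 + 23 = 375)
O + (71*(-68) + 9) = 375 + (71*(-68) + 9) = 375 + (-4828 + 9) = 375 - 4819 = -4444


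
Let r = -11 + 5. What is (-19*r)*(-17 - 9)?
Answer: -2964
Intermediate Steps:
r = -6
(-19*r)*(-17 - 9) = (-19*(-6))*(-17 - 9) = 114*(-26) = -2964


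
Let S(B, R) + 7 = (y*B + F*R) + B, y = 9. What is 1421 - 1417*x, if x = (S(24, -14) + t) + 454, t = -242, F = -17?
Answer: -966390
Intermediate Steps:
S(B, R) = -7 - 17*R + 10*B (S(B, R) = -7 + ((9*B - 17*R) + B) = -7 + ((-17*R + 9*B) + B) = -7 + (-17*R + 10*B) = -7 - 17*R + 10*B)
x = 683 (x = ((-7 - 17*(-14) + 10*24) - 242) + 454 = ((-7 + 238 + 240) - 242) + 454 = (471 - 242) + 454 = 229 + 454 = 683)
1421 - 1417*x = 1421 - 1417*683 = 1421 - 967811 = -966390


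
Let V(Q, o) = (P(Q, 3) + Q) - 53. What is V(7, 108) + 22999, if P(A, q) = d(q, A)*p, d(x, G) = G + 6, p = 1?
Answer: 22966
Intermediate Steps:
d(x, G) = 6 + G
P(A, q) = 6 + A (P(A, q) = (6 + A)*1 = 6 + A)
V(Q, o) = -47 + 2*Q (V(Q, o) = ((6 + Q) + Q) - 53 = (6 + 2*Q) - 53 = -47 + 2*Q)
V(7, 108) + 22999 = (-47 + 2*7) + 22999 = (-47 + 14) + 22999 = -33 + 22999 = 22966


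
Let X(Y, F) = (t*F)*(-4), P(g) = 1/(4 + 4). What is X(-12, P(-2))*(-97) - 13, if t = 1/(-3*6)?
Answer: -565/36 ≈ -15.694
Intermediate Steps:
t = -1/18 (t = 1/(-18) = -1/18 ≈ -0.055556)
P(g) = ⅛ (P(g) = 1/8 = ⅛)
X(Y, F) = 2*F/9 (X(Y, F) = -F/18*(-4) = 2*F/9)
X(-12, P(-2))*(-97) - 13 = ((2/9)*(⅛))*(-97) - 13 = (1/36)*(-97) - 13 = -97/36 - 13 = -565/36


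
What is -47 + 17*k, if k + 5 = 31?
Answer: 395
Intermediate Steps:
k = 26 (k = -5 + 31 = 26)
-47 + 17*k = -47 + 17*26 = -47 + 442 = 395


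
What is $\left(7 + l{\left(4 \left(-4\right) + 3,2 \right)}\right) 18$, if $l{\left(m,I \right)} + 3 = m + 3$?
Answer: $-108$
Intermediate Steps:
$l{\left(m,I \right)} = m$ ($l{\left(m,I \right)} = -3 + \left(m + 3\right) = -3 + \left(3 + m\right) = m$)
$\left(7 + l{\left(4 \left(-4\right) + 3,2 \right)}\right) 18 = \left(7 + \left(4 \left(-4\right) + 3\right)\right) 18 = \left(7 + \left(-16 + 3\right)\right) 18 = \left(7 - 13\right) 18 = \left(-6\right) 18 = -108$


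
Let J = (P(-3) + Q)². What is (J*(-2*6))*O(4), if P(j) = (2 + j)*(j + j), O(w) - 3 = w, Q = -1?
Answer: -2100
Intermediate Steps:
O(w) = 3 + w
P(j) = 2*j*(2 + j) (P(j) = (2 + j)*(2*j) = 2*j*(2 + j))
J = 25 (J = (2*(-3)*(2 - 3) - 1)² = (2*(-3)*(-1) - 1)² = (6 - 1)² = 5² = 25)
(J*(-2*6))*O(4) = (25*(-2*6))*(3 + 4) = (25*(-12))*7 = -300*7 = -2100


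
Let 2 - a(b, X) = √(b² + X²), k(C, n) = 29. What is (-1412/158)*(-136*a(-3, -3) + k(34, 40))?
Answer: 171558/79 - 288048*√2/79 ≈ -2984.9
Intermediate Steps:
a(b, X) = 2 - √(X² + b²) (a(b, X) = 2 - √(b² + X²) = 2 - √(X² + b²))
(-1412/158)*(-136*a(-3, -3) + k(34, 40)) = (-1412/158)*(-136*(2 - √((-3)² + (-3)²)) + 29) = (-1412*1/158)*(-136*(2 - √(9 + 9)) + 29) = -706*(-136*(2 - √18) + 29)/79 = -706*(-136*(2 - 3*√2) + 29)/79 = -706*((-272 + 408*√2) + 29)/79 = -706*(-243 + 408*√2)/79 = 171558/79 - 288048*√2/79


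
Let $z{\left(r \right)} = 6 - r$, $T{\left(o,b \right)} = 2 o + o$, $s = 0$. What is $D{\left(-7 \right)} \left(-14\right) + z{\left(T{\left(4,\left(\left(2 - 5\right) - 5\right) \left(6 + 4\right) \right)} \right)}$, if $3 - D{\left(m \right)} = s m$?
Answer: $-48$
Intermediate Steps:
$T{\left(o,b \right)} = 3 o$
$D{\left(m \right)} = 3$ ($D{\left(m \right)} = 3 - 0 m = 3 - 0 = 3 + 0 = 3$)
$D{\left(-7 \right)} \left(-14\right) + z{\left(T{\left(4,\left(\left(2 - 5\right) - 5\right) \left(6 + 4\right) \right)} \right)} = 3 \left(-14\right) + \left(6 - 3 \cdot 4\right) = -42 + \left(6 - 12\right) = -42 - 6 = -48$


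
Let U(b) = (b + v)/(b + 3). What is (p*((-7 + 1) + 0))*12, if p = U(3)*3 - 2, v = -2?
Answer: 108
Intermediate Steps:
U(b) = (-2 + b)/(3 + b) (U(b) = (b - 2)/(b + 3) = (-2 + b)/(3 + b))
p = -3/2 (p = ((-2 + 3)/(3 + 3))*3 - 2 = (1/6)*3 - 2 = 1/2 - 2 = -3/2 ≈ -1.5000)
(p*((-7 + 1) + 0))*12 = -3*((-7 + 1) + 0)/2*12 = -3*(-6 + 0)/2*12 = -3/2*(-6)*12 = 9*12 = 108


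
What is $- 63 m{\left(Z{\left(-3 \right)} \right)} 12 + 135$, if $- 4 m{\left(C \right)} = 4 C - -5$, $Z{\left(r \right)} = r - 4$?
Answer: $-4212$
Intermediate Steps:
$Z{\left(r \right)} = -4 + r$
$m{\left(C \right)} = - \frac{5}{4} - C$ ($m{\left(C \right)} = - \frac{4 C - -5}{4} = - \frac{4 C + 5}{4} = - \frac{5 + 4 C}{4} = - \frac{5}{4} - C$)
$- 63 m{\left(Z{\left(-3 \right)} \right)} 12 + 135 = - 63 \left(- \frac{5}{4} - \left(-4 - 3\right)\right) 12 + 135 = - 63 \left(- \frac{5}{4} - -7\right) 12 + 135 = - 63 \left(- \frac{5}{4} + 7\right) 12 + 135 = - 63 \cdot \frac{23}{4} \cdot 12 + 135 = \left(-63\right) 69 + 135 = -4347 + 135 = -4212$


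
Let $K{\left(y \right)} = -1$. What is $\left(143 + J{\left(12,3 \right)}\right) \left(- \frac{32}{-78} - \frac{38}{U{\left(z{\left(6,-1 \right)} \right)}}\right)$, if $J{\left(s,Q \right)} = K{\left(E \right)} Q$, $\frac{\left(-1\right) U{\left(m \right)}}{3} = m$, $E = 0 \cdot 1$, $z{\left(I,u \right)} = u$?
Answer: $- \frac{66920}{39} \approx -1715.9$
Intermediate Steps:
$E = 0$
$U{\left(m \right)} = - 3 m$
$J{\left(s,Q \right)} = - Q$
$\left(143 + J{\left(12,3 \right)}\right) \left(- \frac{32}{-78} - \frac{38}{U{\left(z{\left(6,-1 \right)} \right)}}\right) = \left(143 - 3\right) \left(- \frac{32}{-78} - \frac{38}{\left(-3\right) \left(-1\right)}\right) = \left(143 - 3\right) \left(\left(-32\right) \left(- \frac{1}{78}\right) - \frac{38}{3}\right) = 140 \left(\frac{16}{39} - \frac{38}{3}\right) = 140 \left(- \frac{478}{39}\right) = - \frac{66920}{39}$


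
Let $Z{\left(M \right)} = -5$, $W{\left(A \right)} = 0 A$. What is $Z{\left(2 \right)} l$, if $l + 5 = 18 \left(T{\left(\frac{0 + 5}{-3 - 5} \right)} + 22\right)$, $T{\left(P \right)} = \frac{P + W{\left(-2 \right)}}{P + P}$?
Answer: $-2000$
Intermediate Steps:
$W{\left(A \right)} = 0$
$T{\left(P \right)} = \frac{1}{2}$ ($T{\left(P \right)} = \frac{P + 0}{P + P} = \frac{P}{2 P} = P \frac{1}{2 P} = \frac{1}{2}$)
$l = 400$ ($l = -5 + 18 \left(\frac{1}{2} + 22\right) = -5 + 18 \cdot \frac{45}{2} = -5 + 405 = 400$)
$Z{\left(2 \right)} l = \left(-5\right) 400 = -2000$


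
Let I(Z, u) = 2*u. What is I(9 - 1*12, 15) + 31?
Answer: 61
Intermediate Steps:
I(9 - 1*12, 15) + 31 = 2*15 + 31 = 30 + 31 = 61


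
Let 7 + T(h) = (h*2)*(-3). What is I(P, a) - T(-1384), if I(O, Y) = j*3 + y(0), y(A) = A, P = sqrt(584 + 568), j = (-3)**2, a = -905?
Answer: -8270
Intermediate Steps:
T(h) = -7 - 6*h (T(h) = -7 + (h*2)*(-3) = -7 + (2*h)*(-3) = -7 - 6*h)
j = 9
P = 24*sqrt(2) (P = sqrt(1152) = 24*sqrt(2) ≈ 33.941)
I(O, Y) = 27 (I(O, Y) = 9*3 + 0 = 27 + 0 = 27)
I(P, a) - T(-1384) = 27 - (-7 - 6*(-1384)) = 27 - (-7 + 8304) = 27 - 1*8297 = 27 - 8297 = -8270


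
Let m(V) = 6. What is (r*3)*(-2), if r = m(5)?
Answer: -36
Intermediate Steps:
r = 6
(r*3)*(-2) = (6*3)*(-2) = 18*(-2) = -36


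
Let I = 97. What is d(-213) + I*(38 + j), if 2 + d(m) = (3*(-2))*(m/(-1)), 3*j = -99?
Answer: -795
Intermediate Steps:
j = -33 (j = (1/3)*(-99) = -33)
d(m) = -2 + 6*m (d(m) = -2 + (3*(-2))*(m/(-1)) = -2 - 6*m*(-1) = -2 - (-6)*m = -2 + 6*m)
d(-213) + I*(38 + j) = (-2 + 6*(-213)) + 97*(38 - 33) = (-2 - 1278) + 97*5 = -1280 + 485 = -795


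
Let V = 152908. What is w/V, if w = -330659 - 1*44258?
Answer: -8719/3556 ≈ -2.4519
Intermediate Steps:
w = -374917 (w = -330659 - 44258 = -374917)
w/V = -374917/152908 = -374917*1/152908 = -8719/3556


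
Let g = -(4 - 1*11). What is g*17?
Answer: 119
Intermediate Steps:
g = 7 (g = -(4 - 11) = -1*(-7) = 7)
g*17 = 7*17 = 119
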